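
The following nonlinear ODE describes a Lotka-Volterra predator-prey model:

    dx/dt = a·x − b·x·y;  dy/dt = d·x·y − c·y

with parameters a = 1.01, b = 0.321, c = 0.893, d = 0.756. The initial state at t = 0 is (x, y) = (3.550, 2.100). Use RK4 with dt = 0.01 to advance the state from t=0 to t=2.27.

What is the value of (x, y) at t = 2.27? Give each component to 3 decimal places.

(x, y) = (0.248, 5.501)

t=0.000: state=(3.550, 2.100)
step 1 (dt=0.01): k1=(1.192, 3.761), k2=(1.173, 3.804), k3=(1.173, 3.804), k4=(1.153, 3.848); state += dt/6·(k1+2k2+2k3+k4)
t=0.010: state=(3.562, 2.138)
t=0.020: state=(3.573, 2.177)
t=0.030: state=(3.584, 2.217)
continuing one RK4 step at a time; state shown every 10 steps (Δt=0.1):
t=0.100: state=(3.647, 2.522)
t=0.200: state=(3.691, 3.045)
t=0.300: state=(3.667, 3.680)
t=0.400: state=(3.563, 4.425)
t=0.500: state=(3.375, 5.263)
t=0.600: state=(3.108, 6.153)
t=0.700: state=(2.782, 7.033)
t=0.800: state=(2.424, 7.832)
t=0.900: state=(2.063, 8.486)
t=1.000: state=(1.724, 8.954)
t=1.100: state=(1.424, 9.221)
t=1.200: state=(1.170, 9.299)
t=1.300: state=(0.961, 9.216)
t=1.400: state=(0.793, 9.004)
t=1.500: state=(0.660, 8.698)
t=1.600: state=(0.556, 8.328)
t=1.700: state=(0.474, 7.918)
t=1.800: state=(0.409, 7.486)
t=1.900: state=(0.359, 7.048)
t=2.000: state=(0.319, 6.613)
t=2.100: state=(0.287, 6.187)
t=2.200: state=(0.262, 5.777)
t=2.270: state=(0.248, 5.501)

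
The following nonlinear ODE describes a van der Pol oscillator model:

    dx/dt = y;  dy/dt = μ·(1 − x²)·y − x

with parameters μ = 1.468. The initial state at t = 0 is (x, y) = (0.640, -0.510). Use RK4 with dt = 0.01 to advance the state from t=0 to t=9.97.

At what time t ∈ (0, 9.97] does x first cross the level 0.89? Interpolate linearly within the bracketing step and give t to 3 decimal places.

t = 4.289

t=0.000: state=(0.640, -0.510)
step 1 (dt=0.01): k1=(-0.510, -1.082), k2=(-0.515, -1.087), k3=(-0.515, -1.087), k4=(-0.521, -1.091); state += dt/6·(k1+2k2+2k3+k4)
t=0.010: state=(0.635, -0.521)
t=0.020: state=(0.630, -0.532)
t=0.030: state=(0.624, -0.543)
continuing one RK4 step at a time; state shown every 50 steps (Δt=0.5):
t=0.500: state=(0.223, -1.230)
t=1.000: state=(-0.668, -2.299)
t=1.500: state=(-1.648, -1.086)
t=2.000: state=(-1.792, 0.215)
t=2.500: state=(-1.594, 0.524)
t=3.000: state=(-1.279, 0.751)
t=3.500: state=(-0.806, 1.208)
t=4.000: state=(0.057, 2.432)
t=4.280: state=(0.862, 3.177)
next step: t=4.290: state=(0.894, 3.179) — x has crossed 0.89
linear interpolation between t=4.280 (0.86206) and t=4.290 (0.89384) → t≈4.289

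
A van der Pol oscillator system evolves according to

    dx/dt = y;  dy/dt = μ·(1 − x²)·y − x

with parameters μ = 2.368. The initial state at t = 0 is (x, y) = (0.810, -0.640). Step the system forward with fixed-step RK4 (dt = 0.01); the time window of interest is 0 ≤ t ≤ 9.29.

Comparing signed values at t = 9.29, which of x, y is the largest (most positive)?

largest component: y

t=0.000: state=(0.810, -0.640)
step 1 (dt=0.01): k1=(-0.640, -1.331), k2=(-0.647, -1.341), k3=(-0.647, -1.341), k4=(-0.653, -1.352); state += dt/6·(k1+2k2+2k3+k4)
t=0.010: state=(0.804, -0.653)
t=0.020: state=(0.797, -0.667)
t=0.030: state=(0.790, -0.681)
continuing one RK4 step at a time; state shown every 50 steps (Δt=0.5):
t=0.500: state=(0.248, -1.852)
t=1.000: state=(-1.308, -3.539)
t=1.500: state=(-1.967, 0.040)
t=2.000: state=(-1.856, 0.298)
t=2.500: state=(-1.692, 0.355)
t=3.000: state=(-1.496, 0.437)
t=3.500: state=(-1.243, 0.597)
t=4.000: state=(-0.858, 1.025)
t=4.500: state=(-0.014, 2.777)
t=5.000: state=(1.774, 2.162)
t=5.500: state=(2.000, -0.202)
t=6.000: state=(1.866, -0.302)
t=6.500: state=(1.703, -0.352)
t=7.000: state=(1.510, -0.430)
t=7.500: state=(1.262, -0.582)
t=8.000: state=(0.890, -0.980)
t=8.500: state=(0.099, -2.576)
t=9.000: state=(-1.699, -2.574)
t=9.290: state=(-2.017, -0.164)
compare at T: x=-2.017, y=-0.164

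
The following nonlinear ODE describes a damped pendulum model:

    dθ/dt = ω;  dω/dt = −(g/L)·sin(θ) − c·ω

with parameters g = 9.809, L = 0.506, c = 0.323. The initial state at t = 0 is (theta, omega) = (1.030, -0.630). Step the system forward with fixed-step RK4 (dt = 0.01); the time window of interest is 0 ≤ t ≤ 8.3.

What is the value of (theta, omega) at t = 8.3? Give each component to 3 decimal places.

t=0.000: state=(1.030, -0.630)
step 1 (dt=0.01): k1=(-0.630, -16.416), k2=(-0.712, -16.358), k3=(-0.712, -16.354), k4=(-0.794, -16.291); state += dt/6·(k1+2k2+2k3+k4)
t=0.010: state=(1.023, -0.794)
t=0.020: state=(1.014, -0.956)
t=0.030: state=(1.004, -1.116)
continuing one RK4 step at a time; state shown every 50 steps (Δt=0.5):
t=0.500: state=(-0.548, -3.159)
t=1.000: state=(-0.386, 3.385)
t=1.500: state=(0.801, -0.407)
t=2.000: state=(-0.439, -2.467)
t=2.500: state=(-0.255, 2.758)
t=3.000: state=(0.616, -0.601)
t=3.500: state=(-0.403, -1.716)
t=4.000: state=(-0.114, 2.276)
t=4.500: state=(0.456, -0.853)
t=5.000: state=(-0.375, -1.031)
t=5.500: state=(0.004, 1.817)
t=6.000: state=(0.313, -1.016)
t=6.500: state=(-0.333, -0.463)
t=7.000: state=(0.087, 1.362)
t=7.500: state=(0.190, -1.049)
t=8.000: state=(-0.277, -0.037)
t=8.300: state=(-0.084, 1.111)

(theta, omega) = (-0.084, 1.111)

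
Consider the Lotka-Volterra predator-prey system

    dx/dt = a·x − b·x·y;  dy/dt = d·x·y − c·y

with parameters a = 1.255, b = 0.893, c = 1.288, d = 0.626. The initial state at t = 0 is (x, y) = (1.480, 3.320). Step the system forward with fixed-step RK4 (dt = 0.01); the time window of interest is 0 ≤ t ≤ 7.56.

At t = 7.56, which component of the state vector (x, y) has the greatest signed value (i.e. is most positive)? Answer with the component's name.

largest component: x

t=0.000: state=(1.480, 3.320)
step 1 (dt=0.01): k1=(-2.530, -1.200), k2=(-2.501, -1.224), k3=(-2.501, -1.224), k4=(-2.472, -1.248); state += dt/6·(k1+2k2+2k3+k4)
t=0.010: state=(1.455, 3.308)
t=0.020: state=(1.431, 3.295)
t=0.030: state=(1.407, 3.282)
continuing one RK4 step at a time; state shown every 25 steps (Δt=0.25):
t=0.250: state=(1.007, 2.912)
t=0.500: state=(0.760, 2.418)
t=0.750: state=(0.639, 1.953)
t=1.000: state=(0.592, 1.557)
t=1.250: state=(0.594, 1.237)
t=1.500: state=(0.635, 0.987)
t=1.750: state=(0.713, 0.794)
t=2.000: state=(0.831, 0.649)
t=2.250: state=(0.997, 0.542)
t=2.500: state=(1.219, 0.467)
t=2.750: state=(1.512, 0.419)
t=3.000: state=(1.890, 0.396)
t=3.250: state=(2.369, 0.400)
t=3.500: state=(2.955, 0.439)
t=3.750: state=(3.633, 0.532)
t=4.000: state=(4.334, 0.719)
t=4.250: state=(4.875, 1.075)
t=4.500: state=(4.924, 1.693)
t=4.750: state=(4.213, 2.533)
t=5.000: state=(3.007, 3.236)
t=5.250: state=(1.934, 3.436)
t=5.500: state=(1.257, 3.180)
t=5.750: state=(0.889, 2.718)
t=6.000: state=(0.701, 2.227)
t=6.250: state=(0.614, 1.787)
t=6.500: state=(0.588, 1.422)
t=6.750: state=(0.606, 1.130)
t=7.000: state=(0.661, 0.904)
t=7.250: state=(0.755, 0.732)
t=7.500: state=(0.891, 0.603)
t=7.560: state=(0.930, 0.577)
compare at T: x=0.930, y=0.577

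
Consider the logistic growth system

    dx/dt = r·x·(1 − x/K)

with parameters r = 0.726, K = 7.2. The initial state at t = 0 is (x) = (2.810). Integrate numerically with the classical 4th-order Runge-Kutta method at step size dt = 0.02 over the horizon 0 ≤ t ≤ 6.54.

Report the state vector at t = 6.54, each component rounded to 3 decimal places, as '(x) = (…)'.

t=0.000: state=(2.810)
step 1 (dt=0.02): k1=(1.244), k2=(1.246), k3=(1.246), k4=(1.248); state += dt/6·(k1+2k2+2k3+k4)
t=0.020: state=(2.835)
t=0.040: state=(2.860)
t=0.060: state=(2.885)
continuing one RK4 step at a time; state shown every 25 steps (Δt=0.5):
t=0.500: state=(3.450)
t=1.000: state=(4.100)
t=1.500: state=(4.719)
t=2.000: state=(5.272)
t=2.500: state=(5.740)
t=3.000: state=(6.117)
t=3.500: state=(6.411)
t=4.000: state=(6.632)
t=4.500: state=(6.795)
t=5.000: state=(6.914)
t=5.500: state=(6.998)
t=6.000: state=(7.059)
t=6.500: state=(7.101)
t=6.540: state=(7.104)

(x) = (7.104)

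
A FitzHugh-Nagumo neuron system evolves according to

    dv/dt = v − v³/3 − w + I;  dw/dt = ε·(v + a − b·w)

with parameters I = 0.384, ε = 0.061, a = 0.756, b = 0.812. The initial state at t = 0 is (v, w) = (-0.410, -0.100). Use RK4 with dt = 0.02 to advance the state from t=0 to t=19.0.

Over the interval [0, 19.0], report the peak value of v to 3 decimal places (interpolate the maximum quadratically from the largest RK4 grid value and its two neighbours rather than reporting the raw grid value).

max v = 1.771

t=0.000: state=(-0.410, -0.100)
step 1 (dt=0.02): k1=(0.097, 0.026), k2=(0.098, 0.026), k3=(0.098, 0.026), k4=(0.098, 0.026); state += dt/6·(k1+2k2+2k3+k4)
t=0.020: state=(-0.408, -0.099)
t=0.040: state=(-0.406, -0.099)
t=0.060: state=(-0.404, -0.098)
continuing one RK4 step at a time; state shown every 50 steps (Δt=1):
t=1.000: state=(-0.275, -0.071)
t=2.000: state=(0.013, -0.031)
t=3.000: state=(0.681, 0.033)
t=4.000: state=(1.548, 0.145)
t=5.000: state=(1.769, 0.285)
t=6.000: state=(1.741, 0.421)
t=7.000: state=(1.680, 0.547)
t=8.000: state=(1.614, 0.664)
t=9.000: state=(1.545, 0.771)
t=10.000: state=(1.472, 0.868)
t=11.000: state=(1.394, 0.956)
t=12.000: state=(1.309, 1.036)
t=13.000: state=(1.212, 1.106)
t=14.000: state=(1.099, 1.166)
t=15.000: state=(0.955, 1.216)
t=16.000: state=(0.748, 1.253)
t=17.000: state=(0.379, 1.272)
t=18.000: state=(-0.495, 1.256)
t=19.000: state=(-1.778, 1.169)
largest grid value and its neighbours: v(5.120)=1.77069, v(5.140)=1.77071, v(5.160)=1.77069
parabola through these three points peaks at t≈5.140 with v≈1.77071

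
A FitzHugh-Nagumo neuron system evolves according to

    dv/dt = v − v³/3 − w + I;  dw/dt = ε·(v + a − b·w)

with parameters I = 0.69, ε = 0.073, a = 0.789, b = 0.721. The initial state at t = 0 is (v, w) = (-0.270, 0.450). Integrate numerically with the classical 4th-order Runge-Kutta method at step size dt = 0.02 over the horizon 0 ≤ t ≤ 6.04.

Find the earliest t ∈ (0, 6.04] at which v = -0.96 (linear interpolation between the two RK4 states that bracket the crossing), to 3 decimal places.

t=0.000: state=(-0.270, 0.450)
step 1 (dt=0.02): k1=(-0.023, 0.014), k2=(-0.024, 0.014), k3=(-0.024, 0.014), k4=(-0.024, 0.014); state += dt/6·(k1+2k2+2k3+k4)
t=0.020: state=(-0.270, 0.450)
t=0.040: state=(-0.271, 0.451)
t=0.060: state=(-0.271, 0.451)
continuing one RK4 step at a time; state shown every 10 steps (Δt=0.2):
t=0.200: state=(-0.275, 0.453)
t=0.400: state=(-0.283, 0.455)
t=0.600: state=(-0.292, 0.458)
t=0.800: state=(-0.303, 0.460)
t=1.000: state=(-0.318, 0.462)
t=1.200: state=(-0.335, 0.464)
t=1.400: state=(-0.357, 0.466)
t=1.600: state=(-0.382, 0.467)
t=1.800: state=(-0.413, 0.468)
t=2.000: state=(-0.450, 0.468)
t=2.200: state=(-0.492, 0.468)
t=2.400: state=(-0.542, 0.467)
t=2.600: state=(-0.599, 0.465)
t=2.800: state=(-0.663, 0.463)
t=3.000: state=(-0.734, 0.459)
t=3.200: state=(-0.811, 0.455)
t=3.400: state=(-0.893, 0.449)
t=3.560: state=(-0.960, 0.444)
next step: t=3.580: state=(-0.968, 0.443) — v has crossed -0.96
linear interpolation between t=3.560 (-0.95953) and t=3.580 (-0.96790) → t≈3.561

t = 3.561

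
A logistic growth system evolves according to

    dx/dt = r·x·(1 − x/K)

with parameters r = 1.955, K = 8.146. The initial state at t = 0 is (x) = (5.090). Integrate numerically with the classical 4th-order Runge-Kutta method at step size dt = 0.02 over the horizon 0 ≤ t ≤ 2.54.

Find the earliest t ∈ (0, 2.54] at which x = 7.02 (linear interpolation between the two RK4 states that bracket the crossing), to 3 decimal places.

t = 0.675

t=0.000: state=(5.090)
step 1 (dt=0.02): k1=(3.733), k2=(3.715), k3=(3.715), k4=(3.696); state += dt/6·(k1+2k2+2k3+k4)
t=0.020: state=(5.164)
t=0.040: state=(5.238)
t=0.060: state=(5.311)
continuing one RK4 step at a time; state shown every 5 steps (Δt=0.1):
t=0.100: state=(5.453)
t=0.200: state=(5.793)
t=0.300: state=(6.107)
t=0.400: state=(6.391)
t=0.500: state=(6.645)
t=0.600: state=(6.870)
t=0.660: state=(6.991)
next step: t=0.680: state=(7.029) — x has crossed 7.02
linear interpolation between t=0.660 (6.99095) and t=0.680 (7.02917) → t≈0.675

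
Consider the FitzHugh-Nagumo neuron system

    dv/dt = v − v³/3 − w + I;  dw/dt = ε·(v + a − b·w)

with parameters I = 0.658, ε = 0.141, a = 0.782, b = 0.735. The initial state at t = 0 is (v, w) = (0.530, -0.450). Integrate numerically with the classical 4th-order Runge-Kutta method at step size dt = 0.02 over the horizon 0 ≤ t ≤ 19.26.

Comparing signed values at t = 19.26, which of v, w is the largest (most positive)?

t=0.000: state=(0.530, -0.450)
step 1 (dt=0.02): k1=(1.588, 0.232), k2=(1.597, 0.234), k3=(1.597, 0.234), k4=(1.606, 0.236); state += dt/6·(k1+2k2+2k3+k4)
t=0.020: state=(0.562, -0.445)
t=0.040: state=(0.594, -0.441)
t=0.060: state=(0.627, -0.436)
continuing one RK4 step at a time; state shown every 50 steps (Δt=1):
t=1.000: state=(1.855, -0.126)
t=2.000: state=(1.942, 0.252)
t=3.000: state=(1.825, 0.584)
t=4.000: state=(1.694, 0.867)
t=5.000: state=(1.555, 1.104)
t=6.000: state=(1.404, 1.298)
t=7.000: state=(1.233, 1.452)
t=8.000: state=(1.023, 1.565)
t=9.000: state=(0.725, 1.634)
t=10.000: state=(0.174, 1.642)
t=11.000: state=(-1.077, 1.533)
t=12.000: state=(-1.921, 1.268)
t=13.000: state=(-1.910, 0.989)
t=14.000: state=(-1.818, 0.746)
t=15.000: state=(-1.721, 0.541)
t=16.000: state=(-1.625, 0.368)
t=17.000: state=(-1.530, 0.226)
t=18.000: state=(-1.433, 0.110)
t=19.000: state=(-1.336, 0.018)
t=19.260: state=(-1.310, -0.002)
compare at T: v=-1.310, w=-0.002

largest component: w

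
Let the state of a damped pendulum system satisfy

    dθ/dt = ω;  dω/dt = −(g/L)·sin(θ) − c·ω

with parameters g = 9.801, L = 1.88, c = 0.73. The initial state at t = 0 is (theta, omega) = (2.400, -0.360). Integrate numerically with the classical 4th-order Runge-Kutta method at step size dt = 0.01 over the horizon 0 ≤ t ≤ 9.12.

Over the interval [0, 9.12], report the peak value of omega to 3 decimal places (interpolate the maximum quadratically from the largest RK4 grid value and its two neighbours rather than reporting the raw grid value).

t=0.000: state=(2.400, -0.360)
step 1 (dt=0.01): k1=(-0.360, -3.259), k2=(-0.376, -3.254), k3=(-0.376, -3.254), k4=(-0.393, -3.249); state += dt/6·(k1+2k2+2k3+k4)
t=0.010: state=(2.396, -0.393)
t=0.020: state=(2.392, -0.425)
t=0.030: state=(2.388, -0.457)
continuing one RK4 step at a time; state shown every 50 steps (Δt=0.5):
t=0.500: state=(1.808, -2.042)
t=1.000: state=(0.412, -3.223)
t=1.500: state=(-0.883, -1.538)
t=2.000: state=(-1.030, 0.835)
t=2.500: state=(-0.265, 1.899)
t=3.000: state=(0.508, 0.920)
t=3.500: state=(0.569, -0.602)
t=4.000: state=(0.080, -1.120)
t=4.500: state=(-0.336, -0.407)
t=5.000: state=(-0.301, 0.476)
t=5.500: state=(0.014, 0.635)
t=6.000: state=(0.219, 0.128)
t=6.500: state=(0.148, -0.348)
t=7.000: state=(-0.045, -0.340)
t=7.500: state=(-0.135, -0.002)
t=8.000: state=(-0.066, 0.235)
t=8.500: state=(0.047, 0.170)
t=9.000: state=(0.079, -0.041)
t=9.120: state=(0.072, -0.083)
largest grid value and its neighbours: omega(2.490)=1.89900, omega(2.500)=1.89926, omega(2.510)=1.89857
parabola through these three points peaks at t≈2.498 with omega≈1.89929

max omega = 1.899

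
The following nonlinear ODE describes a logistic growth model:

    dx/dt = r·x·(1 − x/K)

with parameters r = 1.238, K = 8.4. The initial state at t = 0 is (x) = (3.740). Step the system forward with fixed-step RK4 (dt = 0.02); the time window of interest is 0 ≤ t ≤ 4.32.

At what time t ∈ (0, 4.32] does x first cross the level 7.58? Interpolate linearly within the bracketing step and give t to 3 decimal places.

t = 1.974

t=0.000: state=(3.740)
step 1 (dt=0.02): k1=(2.569), k2=(2.572), k3=(2.572), k4=(2.575); state += dt/6·(k1+2k2+2k3+k4)
t=0.020: state=(3.791)
t=0.040: state=(3.843)
t=0.060: state=(3.895)
continuing one RK4 step at a time; state shown every 10 steps (Δt=0.2):
t=0.200: state=(4.258)
t=0.400: state=(4.774)
t=0.600: state=(5.274)
t=0.800: state=(5.742)
t=1.000: state=(6.171)
t=1.200: state=(6.552)
t=1.400: state=(6.884)
t=1.600: state=(7.168)
t=1.800: state=(7.406)
t=1.960: state=(7.567)
next step: t=1.980: state=(7.585) — x has crossed 7.58
linear interpolation between t=1.960 (7.56702) and t=1.980 (7.58542) → t≈1.974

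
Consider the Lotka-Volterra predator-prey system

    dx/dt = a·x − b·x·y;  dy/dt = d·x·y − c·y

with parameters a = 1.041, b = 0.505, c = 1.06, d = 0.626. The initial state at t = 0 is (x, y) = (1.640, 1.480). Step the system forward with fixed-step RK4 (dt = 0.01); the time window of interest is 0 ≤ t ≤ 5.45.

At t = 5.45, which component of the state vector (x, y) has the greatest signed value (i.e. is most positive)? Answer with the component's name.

largest component: y

t=0.000: state=(1.640, 1.480)
step 1 (dt=0.01): k1=(0.482, -0.049), k2=(0.482, -0.047), k3=(0.482, -0.047), k4=(0.483, -0.045); state += dt/6·(k1+2k2+2k3+k4)
t=0.010: state=(1.645, 1.480)
t=0.020: state=(1.650, 1.479)
t=0.030: state=(1.655, 1.479)
continuing one RK4 step at a time; state shown every 20 steps (Δt=0.2):
t=0.200: state=(1.740, 1.479)
t=0.400: state=(1.843, 1.498)
t=0.600: state=(1.948, 1.536)
t=0.800: state=(2.048, 1.596)
t=1.000: state=(2.139, 1.678)
t=1.200: state=(2.212, 1.783)
t=1.400: state=(2.261, 1.909)
t=1.600: state=(2.279, 2.052)
t=1.800: state=(2.264, 2.207)
t=2.000: state=(2.213, 2.364)
t=2.200: state=(2.130, 2.511)
t=2.400: state=(2.023, 2.635)
t=2.600: state=(1.900, 2.725)
t=2.800: state=(1.771, 2.774)
t=3.000: state=(1.647, 2.779)
t=3.200: state=(1.534, 2.743)
t=3.400: state=(1.437, 2.673)
t=3.600: state=(1.357, 2.575)
t=3.800: state=(1.296, 2.459)
t=4.000: state=(1.253, 2.333)
t=4.200: state=(1.227, 2.204)
t=4.400: state=(1.217, 2.077)
t=4.600: state=(1.223, 1.958)
t=4.800: state=(1.243, 1.848)
t=5.000: state=(1.276, 1.750)
t=5.200: state=(1.323, 1.665)
t=5.400: state=(1.382, 1.596)
t=5.450: state=(1.399, 1.581)
compare at T: x=1.399, y=1.581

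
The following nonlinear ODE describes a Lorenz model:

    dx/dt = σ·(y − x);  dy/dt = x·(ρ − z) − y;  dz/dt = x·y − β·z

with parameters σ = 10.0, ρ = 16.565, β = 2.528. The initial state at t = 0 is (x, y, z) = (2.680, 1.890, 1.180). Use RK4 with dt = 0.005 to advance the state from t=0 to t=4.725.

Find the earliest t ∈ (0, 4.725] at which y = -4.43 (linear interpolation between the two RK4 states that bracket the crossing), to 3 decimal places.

t = 1.016

t=0.000: state=(2.680, 1.890, 1.180)
step 1 (dt=0.005): k1=(-7.900, 39.342, 2.082), k2=(-6.719, 38.926, 2.293), k3=(-6.759, 38.971, 2.295), k4=(-5.614, 38.597, 2.505); state += dt/6·(k1+2k2+2k3+k4)
t=0.005: state=(2.646, 2.085, 1.191)
t=0.010: state=(2.624, 2.276, 1.205)
t=0.015: state=(2.611, 2.465, 1.221)
continuing one RK4 step at a time; state shown every 40 steps (Δt=0.2):
t=0.200: state=(7.069, 11.677, 5.683)
t=0.400: state=(11.506, 6.872, 26.065)
t=0.600: state=(1.137, -1.475, 16.971)
t=0.800: state=(-1.097, -1.619, 10.326)
t=1.000: state=(-2.714, -4.071, 7.050)
t=1.015: state=(-2.927, -4.412, 6.964)
next step: t=1.020: state=(-3.003, -4.532, 6.942) — y has crossed -4.43
linear interpolation between t=1.015 (-4.41206) and t=1.020 (-4.53220) → t≈1.016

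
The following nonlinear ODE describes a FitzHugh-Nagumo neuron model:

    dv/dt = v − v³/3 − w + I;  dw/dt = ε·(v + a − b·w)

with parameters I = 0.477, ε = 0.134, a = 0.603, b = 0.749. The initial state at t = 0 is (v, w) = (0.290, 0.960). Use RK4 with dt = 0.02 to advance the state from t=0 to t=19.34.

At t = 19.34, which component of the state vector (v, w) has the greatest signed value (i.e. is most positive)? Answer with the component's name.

largest component: v

t=0.000: state=(0.290, 0.960)
step 1 (dt=0.02): k1=(-0.201, 0.023), k2=(-0.203, 0.023), k3=(-0.203, 0.023), k4=(-0.205, 0.023); state += dt/6·(k1+2k2+2k3+k4)
t=0.020: state=(0.286, 0.960)
t=0.040: state=(0.282, 0.961)
t=0.060: state=(0.278, 0.961)
continuing one RK4 step at a time; state shown every 50 steps (Δt=1):
t=1.000: state=(-0.056, 0.963)
t=2.000: state=(-0.888, 0.893)
t=3.000: state=(-1.677, 0.712)
t=4.000: state=(-1.764, 0.497)
t=5.000: state=(-1.689, 0.306)
t=6.000: state=(-1.597, 0.144)
t=7.000: state=(-1.503, 0.010)
t=8.000: state=(-1.406, -0.099)
t=9.000: state=(-1.308, -0.186)
t=10.000: state=(-1.204, -0.251)
t=11.000: state=(-1.093, -0.297)
t=12.000: state=(-0.969, -0.323)
t=13.000: state=(-0.818, -0.330)
t=14.000: state=(-0.612, -0.313)
t=15.000: state=(-0.262, -0.264)
t=16.000: state=(0.490, -0.153)
t=17.000: state=(1.569, 0.075)
t=18.000: state=(1.798, 0.367)
t=19.000: state=(1.711, 0.633)
t=19.340: state=(1.671, 0.715)
compare at T: v=1.671, w=0.715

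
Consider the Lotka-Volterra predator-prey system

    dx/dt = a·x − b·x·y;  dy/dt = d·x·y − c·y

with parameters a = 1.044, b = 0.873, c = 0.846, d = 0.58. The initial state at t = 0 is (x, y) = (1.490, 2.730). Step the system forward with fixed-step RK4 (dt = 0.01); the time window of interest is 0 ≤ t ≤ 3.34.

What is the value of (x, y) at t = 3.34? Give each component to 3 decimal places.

t=0.000: state=(1.490, 2.730)
step 1 (dt=0.01): k1=(-1.996, 0.050), k2=(-1.983, 0.034), k3=(-1.982, 0.034), k4=(-1.969, 0.018); state += dt/6·(k1+2k2+2k3+k4)
t=0.010: state=(1.470, 2.730)
t=0.020: state=(1.451, 2.730)
t=0.030: state=(1.431, 2.730)
continuing one RK4 step at a time; state shown every 20 steps (Δt=0.2):
t=0.200: state=(1.143, 2.683)
t=0.400: state=(0.891, 2.547)
t=0.600: state=(0.715, 2.359)
t=0.800: state=(0.595, 2.148)
t=1.000: state=(0.513, 1.933)
t=1.200: state=(0.459, 1.727)
t=1.400: state=(0.426, 1.534)
t=1.600: state=(0.408, 1.359)
t=1.800: state=(0.402, 1.203)
t=2.000: state=(0.406, 1.064)
t=2.200: state=(0.420, 0.943)
t=2.400: state=(0.443, 0.837)
t=2.600: state=(0.476, 0.745)
t=2.800: state=(0.519, 0.666)
t=3.000: state=(0.572, 0.599)
t=3.200: state=(0.638, 0.543)
t=3.340: state=(0.693, 0.509)

(x, y) = (0.693, 0.509)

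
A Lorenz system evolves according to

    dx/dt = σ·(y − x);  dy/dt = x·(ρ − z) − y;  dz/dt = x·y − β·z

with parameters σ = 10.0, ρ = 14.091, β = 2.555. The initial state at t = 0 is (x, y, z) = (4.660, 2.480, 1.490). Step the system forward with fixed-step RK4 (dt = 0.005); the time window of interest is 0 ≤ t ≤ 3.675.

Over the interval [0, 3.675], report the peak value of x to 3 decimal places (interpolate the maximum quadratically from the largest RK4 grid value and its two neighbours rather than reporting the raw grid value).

t=0.000: state=(4.660, 2.480, 1.490)
step 1 (dt=0.005): k1=(-21.800, 56.241, 7.750), k2=(-19.849, 55.324, 8.213), k3=(-19.921, 55.382, 8.212), k4=(-18.035, 54.521, 8.661); state += dt/6·(k1+2k2+2k3+k4)
t=0.005: state=(4.561, 2.757, 1.531)
t=0.010: state=(4.479, 3.026, 1.577)
t=0.015: state=(4.415, 3.287, 1.626)
continuing one RK4 step at a time; state shown every 40 steps (Δt=0.2):
t=0.200: state=(8.297, 11.981, 8.387)
t=0.400: state=(8.905, 4.616, 21.118)
t=0.600: state=(1.718, 0.030, 13.750)
t=0.800: state=(0.477, 0.435, 8.272)
t=1.000: state=(0.811, 1.182, 5.038)
t=1.200: state=(2.296, 3.584, 3.585)
t=1.400: state=(6.825, 10.052, 7.217)
t=1.600: state=(9.705, 7.370, 19.841)
t=1.800: state=(3.085, 0.875, 15.006)
t=2.000: state=(1.337, 1.327, 9.271)
t=2.200: state=(2.209, 3.107, 6.141)
t=2.400: state=(5.395, 7.767, 6.965)
t=2.600: state=(9.412, 9.514, 16.564)
t=2.800: state=(5.063, 2.438, 16.520)
t=3.000: state=(2.383, 2.135, 10.905)
t=3.200: state=(3.174, 4.154, 7.818)
t=3.400: state=(6.314, 8.326, 9.507)
t=3.600: state=(8.423, 7.615, 16.762)
t=3.675: state=(7.299, 5.280, 17.314)
largest grid value and its neighbours: x(0.305)=11.01133, x(0.310)=11.02542, x(0.315)=11.02472
parabola through these three points peaks at t≈0.312 with x≈11.02694

max x = 11.027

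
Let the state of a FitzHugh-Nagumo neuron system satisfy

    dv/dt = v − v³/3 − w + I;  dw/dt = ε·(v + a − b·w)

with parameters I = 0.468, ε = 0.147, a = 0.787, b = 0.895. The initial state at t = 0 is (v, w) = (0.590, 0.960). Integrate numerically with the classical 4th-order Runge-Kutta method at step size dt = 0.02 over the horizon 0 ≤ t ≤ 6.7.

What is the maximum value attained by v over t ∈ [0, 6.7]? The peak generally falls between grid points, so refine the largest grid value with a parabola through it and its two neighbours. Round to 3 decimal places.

t=0.000: state=(0.590, 0.960)
step 1 (dt=0.02): k1=(0.030, 0.076), k2=(0.029, 0.076), k3=(0.029, 0.076), k4=(0.028, 0.076); state += dt/6·(k1+2k2+2k3+k4)
t=0.020: state=(0.591, 0.962)
t=0.040: state=(0.591, 0.963)
t=0.060: state=(0.592, 0.965)
continuing one RK4 step at a time; state shown every 25 steps (Δt=0.5):
t=0.500: state=(0.597, 0.997)
t=1.000: state=(0.585, 1.032)
t=1.500: state=(0.549, 1.063)
t=2.000: state=(0.482, 1.088)
t=2.500: state=(0.368, 1.105)
t=3.000: state=(0.185, 1.111)
t=3.500: state=(-0.109, 1.100)
t=4.000: state=(-0.571, 1.062)
t=4.500: state=(-1.163, 0.989)
t=5.000: state=(-1.620, 0.881)
t=5.500: state=(-1.798, 0.758)
t=6.000: state=(-1.821, 0.636)
t=6.500: state=(-1.794, 0.523)
t=6.700: state=(-1.778, 0.481)
largest grid value and its neighbours: v(0.440)=0.59702, v(0.460)=0.59703, v(0.480)=0.59701
parabola through these three points peaks at t≈0.457 with v≈0.59703

max v = 0.597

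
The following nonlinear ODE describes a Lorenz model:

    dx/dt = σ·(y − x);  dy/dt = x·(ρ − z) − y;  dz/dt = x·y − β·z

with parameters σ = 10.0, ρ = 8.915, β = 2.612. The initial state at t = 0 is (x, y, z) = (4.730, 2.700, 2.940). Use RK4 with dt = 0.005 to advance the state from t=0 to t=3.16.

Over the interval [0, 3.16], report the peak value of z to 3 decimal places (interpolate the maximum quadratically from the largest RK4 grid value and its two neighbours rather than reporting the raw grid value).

t=0.000: state=(4.730, 2.700, 2.940)
step 1 (dt=0.005): k1=(-20.300, 25.562, 5.092), k2=(-19.153, 25.135, 5.220), k3=(-19.193, 25.152, 5.223), k4=(-18.083, 24.742, 5.347); state += dt/6·(k1+2k2+2k3+k4)
t=0.005: state=(4.634, 2.826, 2.966)
t=0.010: state=(4.549, 2.948, 2.993)
t=0.015: state=(4.474, 3.066, 3.022)
continuing one RK4 step at a time; state shown every 40 steps (Δt=0.2):
t=0.200: state=(5.145, 6.289, 5.144)
t=0.400: state=(6.683, 6.611, 9.726)
t=0.600: state=(4.887, 3.641, 10.401)
t=0.800: state=(3.150, 2.740, 7.942)
t=1.000: state=(3.073, 3.345, 6.105)
t=1.200: state=(4.051, 4.709, 5.870)
t=1.400: state=(5.336, 5.817, 7.530)
t=1.600: state=(5.464, 5.100, 9.290)
t=1.800: state=(4.401, 3.879, 8.871)
t=2.000: state=(3.775, 3.693, 7.556)
t=2.200: state=(4.004, 4.280, 6.859)
t=2.400: state=(4.683, 5.022, 7.272)
t=2.600: state=(5.087, 5.105, 8.287)
t=2.800: state=(4.776, 4.504, 8.630)
t=3.000: state=(4.281, 4.110, 8.090)
t=3.160: state=(4.162, 4.183, 7.586)
largest grid value and its neighbours: z(0.510)=10.83282, z(0.515)=10.83599, z(0.520)=10.83540
parabola through these three points peaks at t≈0.517 with z≈10.83621

max z = 10.836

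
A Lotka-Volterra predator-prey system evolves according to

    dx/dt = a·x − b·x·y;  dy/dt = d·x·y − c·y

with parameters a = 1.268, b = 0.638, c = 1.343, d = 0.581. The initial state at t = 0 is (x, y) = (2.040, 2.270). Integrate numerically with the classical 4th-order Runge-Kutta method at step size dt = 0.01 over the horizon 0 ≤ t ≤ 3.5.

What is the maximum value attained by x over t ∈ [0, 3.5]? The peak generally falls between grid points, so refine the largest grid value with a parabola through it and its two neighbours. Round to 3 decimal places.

t=0.000: state=(2.040, 2.270)
step 1 (dt=0.01): k1=(-0.368, -0.358), k2=(-0.365, -0.360), k3=(-0.365, -0.360), k4=(-0.362, -0.362); state += dt/6·(k1+2k2+2k3+k4)
t=0.010: state=(2.036, 2.266)
t=0.020: state=(2.033, 2.263)
t=0.030: state=(2.029, 2.259)
continuing one RK4 step at a time; state shown every 20 steps (Δt=0.2):
t=0.200: state=(1.977, 2.191)
t=0.400: state=(1.938, 2.102)
t=0.600: state=(1.921, 2.010)
t=0.800: state=(1.926, 1.921)
t=1.000: state=(1.953, 1.840)
t=1.200: state=(1.999, 1.769)
t=1.400: state=(2.063, 1.712)
t=1.600: state=(2.143, 1.671)
t=1.800: state=(2.235, 1.647)
t=2.000: state=(2.336, 1.642)
t=2.200: state=(2.439, 1.657)
t=2.400: state=(2.539, 1.691)
t=2.600: state=(2.629, 1.746)
t=2.800: state=(2.699, 1.819)
t=3.000: state=(2.742, 1.908)
t=3.200: state=(2.752, 2.008)
t=3.400: state=(2.727, 2.111)
t=3.500: state=(2.701, 2.161)
largest grid value and its neighbours: x(3.150)=2.75312, x(3.160)=2.75316, x(3.170)=2.75311
parabola through these three points peaks at t≈3.160 with x≈2.75316

max x = 2.753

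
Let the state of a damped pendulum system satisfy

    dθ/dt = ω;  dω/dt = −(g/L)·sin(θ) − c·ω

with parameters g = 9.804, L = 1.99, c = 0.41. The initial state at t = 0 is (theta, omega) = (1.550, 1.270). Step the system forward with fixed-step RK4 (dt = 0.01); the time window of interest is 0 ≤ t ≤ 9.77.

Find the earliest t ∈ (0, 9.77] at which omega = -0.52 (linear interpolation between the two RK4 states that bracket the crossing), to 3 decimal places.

t = 0.355

t=0.000: state=(1.550, 1.270)
step 1 (dt=0.01): k1=(1.270, -5.446), k2=(1.243, -5.436), k3=(1.243, -5.436), k4=(1.216, -5.425); state += dt/6·(k1+2k2+2k3+k4)
t=0.010: state=(1.562, 1.216)
t=0.020: state=(1.574, 1.162)
t=0.030: state=(1.586, 1.108)
t=0.350: state=(1.677, -0.497)
next step: t=0.360: state=(1.672, -0.544) — omega has crossed -0.52
linear interpolation between t=0.350 (-0.49728) and t=0.360 (-0.54415) → t≈0.355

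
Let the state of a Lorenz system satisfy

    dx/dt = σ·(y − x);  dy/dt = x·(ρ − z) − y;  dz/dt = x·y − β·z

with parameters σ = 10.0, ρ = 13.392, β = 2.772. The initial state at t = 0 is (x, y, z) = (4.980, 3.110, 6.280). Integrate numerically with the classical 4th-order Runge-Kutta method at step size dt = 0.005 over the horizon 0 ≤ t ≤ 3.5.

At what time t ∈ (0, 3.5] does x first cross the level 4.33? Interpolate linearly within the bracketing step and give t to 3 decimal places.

t = 0.623

t=0.000: state=(4.980, 3.110, 6.280)
step 1 (dt=0.005): k1=(-18.700, 32.308, -1.920), k2=(-17.425, 31.918, -1.654), k3=(-17.466, 31.939, -1.650), k4=(-16.230, 31.567, -1.388); state += dt/6·(k1+2k2+2k3+k4)
t=0.005: state=(4.893, 3.270, 6.272)
t=0.010: state=(4.817, 3.426, 6.266)
t=0.015: state=(4.753, 3.579, 6.263)
continuing one RK4 step at a time; state shown every 40 steps (Δt=0.2):
t=0.200: state=(6.510, 8.500, 8.684)
t=0.400: state=(8.545, 7.601, 16.257)
t=0.600: state=(4.692, 3.002, 14.173)
t=0.620: state=(4.375, 2.895, 13.668)
next step: t=0.625: state=(4.302, 2.876, 13.542) — x has crossed 4.33
linear interpolation between t=0.620 (4.37485) and t=0.625 (4.30218) → t≈0.623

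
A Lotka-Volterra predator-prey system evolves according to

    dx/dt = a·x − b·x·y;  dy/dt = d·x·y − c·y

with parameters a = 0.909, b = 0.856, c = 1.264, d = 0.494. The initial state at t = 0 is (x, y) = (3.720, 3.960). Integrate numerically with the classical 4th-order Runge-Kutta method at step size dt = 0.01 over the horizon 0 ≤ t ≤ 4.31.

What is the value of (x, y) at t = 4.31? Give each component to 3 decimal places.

t=0.000: state=(3.720, 3.960)
step 1 (dt=0.01): k1=(-9.228, 2.272), k2=(-9.150, 2.188), k3=(-9.149, 2.188), k4=(-9.069, 2.104); state += dt/6·(k1+2k2+2k3+k4)
t=0.010: state=(3.629, 3.982)
t=0.020: state=(3.539, 4.002)
t=0.030: state=(3.450, 4.021)
continuing one RK4 step at a time; state shown every 20 steps (Δt=0.2):
t=0.200: state=(2.219, 4.100)
t=0.400: state=(1.349, 3.782)
t=0.600: state=(0.884, 3.272)
t=0.800: state=(0.634, 2.735)
t=1.000: state=(0.497, 2.245)
t=1.200: state=(0.421, 1.824)
t=1.400: state=(0.381, 1.473)
t=1.600: state=(0.365, 1.187)
t=1.800: state=(0.364, 0.955)
t=2.000: state=(0.377, 0.770)
t=2.200: state=(0.402, 0.621)
t=2.400: state=(0.438, 0.503)
t=2.600: state=(0.486, 0.409)
t=2.800: state=(0.547, 0.334)
t=3.000: state=(0.623, 0.275)
t=3.200: state=(0.716, 0.228)
t=3.400: state=(0.828, 0.191)
t=3.600: state=(0.964, 0.162)
t=3.800: state=(1.127, 0.139)
t=4.000: state=(1.321, 0.122)
t=4.200: state=(1.554, 0.109)
t=4.310: state=(1.700, 0.104)

(x, y) = (1.700, 0.104)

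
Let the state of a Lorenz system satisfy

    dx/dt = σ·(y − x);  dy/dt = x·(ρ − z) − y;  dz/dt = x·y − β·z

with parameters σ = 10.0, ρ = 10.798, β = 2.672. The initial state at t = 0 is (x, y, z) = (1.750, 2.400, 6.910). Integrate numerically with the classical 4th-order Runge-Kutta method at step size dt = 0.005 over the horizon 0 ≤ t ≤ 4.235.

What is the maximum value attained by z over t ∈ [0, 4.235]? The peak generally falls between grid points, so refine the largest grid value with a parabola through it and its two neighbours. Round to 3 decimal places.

t=0.000: state=(1.750, 2.400, 6.910)
step 1 (dt=0.005): k1=(6.500, 4.404, -14.264), k2=(6.448, 4.519, -14.110), k3=(6.452, 4.518, -14.111), k4=(6.403, 4.633, -13.957); state += dt/6·(k1+2k2+2k3+k4)
t=0.005: state=(1.782, 2.423, 6.839)
t=0.010: state=(1.814, 2.446, 6.770)
t=0.015: state=(1.846, 2.471, 6.703)
continuing one RK4 step at a time; state shown every 40 steps (Δt=0.2):
t=0.200: state=(3.200, 4.177, 5.318)
t=0.400: state=(5.793, 7.247, 7.319)
t=0.600: state=(7.234, 6.765, 12.368)
t=0.800: state=(4.796, 3.491, 11.833)
t=1.000: state=(3.347, 3.196, 8.791)
t=1.200: state=(3.894, 4.526, 7.245)
t=1.400: state=(5.547, 6.412, 8.404)
t=1.600: state=(6.395, 6.189, 11.229)
t=1.800: state=(5.097, 4.309, 11.193)
t=2.000: state=(4.107, 3.965, 9.305)
t=2.200: state=(4.449, 4.876, 8.316)
t=2.400: state=(5.477, 5.955, 9.161)
t=2.600: state=(5.849, 5.682, 10.704)
t=2.800: state=(5.084, 4.638, 10.598)
t=3.000: state=(4.525, 4.458, 9.464)
t=3.200: state=(4.784, 5.067, 8.940)
t=3.400: state=(5.395, 5.642, 9.551)
t=3.600: state=(5.522, 5.390, 10.374)
t=3.800: state=(5.061, 4.811, 10.225)
t=4.000: state=(4.768, 4.751, 9.552)
t=4.200: state=(4.964, 5.145, 9.311)
t=4.235: state=(5.029, 5.221, 9.345)
largest grid value and its neighbours: z(0.670)=12.95737, z(0.675)=12.96005, z(0.680)=12.95788
parabola through these three points peaks at t≈0.675 with z≈12.96006

max z = 12.960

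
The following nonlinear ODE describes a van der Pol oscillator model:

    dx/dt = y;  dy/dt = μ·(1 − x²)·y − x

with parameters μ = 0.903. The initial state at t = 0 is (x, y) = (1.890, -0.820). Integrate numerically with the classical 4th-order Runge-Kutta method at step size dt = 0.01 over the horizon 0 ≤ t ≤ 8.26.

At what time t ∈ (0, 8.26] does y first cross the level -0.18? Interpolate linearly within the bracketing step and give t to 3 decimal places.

t=0.000: state=(1.890, -0.820)
step 1 (dt=0.01): k1=(-0.820, 0.015), k2=(-0.820, 0.007), k3=(-0.820, 0.007), k4=(-0.820, -0.000); state += dt/6·(k1+2k2+2k3+k4)
t=0.010: state=(1.882, -0.820)
t=0.020: state=(1.874, -0.820)
t=0.030: state=(1.865, -0.820)
continuing one RK4 step at a time; state shown every 50 steps (Δt=0.5):
t=0.500: state=(1.458, -0.950)
t=1.000: state=(0.899, -1.338)
t=1.500: state=(0.048, -2.142)
t=2.000: state=(-1.193, -2.474)
t=2.500: state=(-1.971, -0.549)
t=2.620: state=(-2.014, -0.193)
next step: t=2.630: state=(-2.016, -0.167) — y has crossed -0.18
linear interpolation between t=2.620 (-0.19260) and t=2.630 (-0.16747) → t≈2.625

t = 2.625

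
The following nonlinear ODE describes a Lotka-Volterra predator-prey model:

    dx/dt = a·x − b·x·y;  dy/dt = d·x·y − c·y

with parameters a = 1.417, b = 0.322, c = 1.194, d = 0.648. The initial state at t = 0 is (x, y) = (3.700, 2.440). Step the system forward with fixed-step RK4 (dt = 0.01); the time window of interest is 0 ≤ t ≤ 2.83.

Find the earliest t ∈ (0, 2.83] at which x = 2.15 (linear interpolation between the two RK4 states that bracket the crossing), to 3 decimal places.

t=0.000: state=(3.700, 2.440)
step 1 (dt=0.01): k1=(2.336, 2.937), k2=(2.326, 2.973), k3=(2.325, 2.973), k4=(2.315, 3.010); state += dt/6·(k1+2k2+2k3+k4)
t=0.010: state=(3.723, 2.470)
t=0.020: state=(3.746, 2.500)
t=0.030: state=(3.769, 2.531)
continuing one RK4 step at a time; state shown every 10 steps (Δt=0.1):
t=0.100: state=(3.921, 2.772)
t=0.200: state=(4.105, 3.192)
t=0.300: state=(4.234, 3.712)
t=0.400: state=(4.286, 4.344)
t=0.500: state=(4.244, 5.085)
t=0.600: state=(4.097, 5.917)
t=0.700: state=(3.847, 6.796)
t=0.800: state=(3.512, 7.658)
t=0.900: state=(3.122, 8.428)
t=1.000: state=(2.715, 9.036)
t=1.100: state=(2.322, 9.439)
t=1.140: state=(2.174, 9.539)
next step: t=1.150: state=(2.139, 9.558) — x has crossed 2.15
linear interpolation between t=1.140 (2.17436) and t=1.150 (2.13861) → t≈1.147

t = 1.147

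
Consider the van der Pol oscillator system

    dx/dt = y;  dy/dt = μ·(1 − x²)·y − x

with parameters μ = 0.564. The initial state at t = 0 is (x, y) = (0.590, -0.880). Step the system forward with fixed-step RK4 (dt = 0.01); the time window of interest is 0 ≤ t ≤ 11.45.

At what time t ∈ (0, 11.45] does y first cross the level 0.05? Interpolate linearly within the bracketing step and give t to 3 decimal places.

t = 2.062

t=0.000: state=(0.590, -0.880)
step 1 (dt=0.01): k1=(-0.880, -0.914), k2=(-0.885, -0.913), k3=(-0.885, -0.913), k4=(-0.889, -0.913); state += dt/6·(k1+2k2+2k3+k4)
t=0.010: state=(0.581, -0.889)
t=0.020: state=(0.572, -0.898)
t=0.030: state=(0.563, -0.907)
continuing one RK4 step at a time; state shown every 50 steps (Δt=0.5):
t=0.500: state=(0.038, -1.319)
t=1.000: state=(-0.690, -1.509)
t=1.500: state=(-1.342, -0.964)
t=2.000: state=(-1.591, -0.049)
t=2.060: state=(-1.591, 0.047)
next step: t=2.070: state=(-1.591, 0.062) — y has crossed 0.05
linear interpolation between t=2.060 (0.04666) and t=2.070 (0.06210) → t≈2.062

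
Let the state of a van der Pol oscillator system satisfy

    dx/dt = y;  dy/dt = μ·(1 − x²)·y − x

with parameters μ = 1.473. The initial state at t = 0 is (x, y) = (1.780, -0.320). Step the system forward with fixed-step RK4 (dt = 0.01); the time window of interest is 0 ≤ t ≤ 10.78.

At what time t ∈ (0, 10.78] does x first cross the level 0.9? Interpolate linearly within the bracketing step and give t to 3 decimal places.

t=0.000: state=(1.780, -0.320)
step 1 (dt=0.01): k1=(-0.320, -0.758), k2=(-0.324, -0.747), k3=(-0.324, -0.747), k4=(-0.327, -0.736); state += dt/6·(k1+2k2+2k3+k4)
t=0.010: state=(1.777, -0.327)
t=0.020: state=(1.773, -0.335)
t=0.030: state=(1.770, -0.342)
continuing one RK4 step at a time; state shown every 50 steps (Δt=0.5):
t=0.500: state=(1.553, -0.561)
t=1.000: state=(1.217, -0.801)
t=1.330: state=(0.910, -1.091)
next step: t=1.340: state=(0.899, -1.103) — x has crossed 0.9
linear interpolation between t=1.330 (0.90999) and t=1.340 (0.89902) → t≈1.339

t = 1.339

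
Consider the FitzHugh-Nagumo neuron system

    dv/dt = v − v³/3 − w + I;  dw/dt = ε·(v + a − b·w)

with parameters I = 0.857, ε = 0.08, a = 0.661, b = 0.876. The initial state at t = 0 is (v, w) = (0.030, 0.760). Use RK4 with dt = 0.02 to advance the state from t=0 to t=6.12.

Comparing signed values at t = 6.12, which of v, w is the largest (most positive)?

t=0.000: state=(0.030, 0.760)
step 1 (dt=0.02): k1=(0.127, 0.002), k2=(0.128, 0.002), k3=(0.128, 0.002), k4=(0.130, 0.002); state += dt/6·(k1+2k2+2k3+k4)
t=0.020: state=(0.033, 0.760)
t=0.040: state=(0.035, 0.760)
t=0.060: state=(0.038, 0.760)
continuing one RK4 step at a time; state shown every 10 steps (Δt=0.2):
t=0.200: state=(0.058, 0.761)
t=0.400: state=(0.092, 0.762)
t=0.600: state=(0.133, 0.763)
t=0.800: state=(0.183, 0.766)
t=1.000: state=(0.243, 0.769)
t=1.200: state=(0.314, 0.773)
t=1.400: state=(0.398, 0.779)
t=1.600: state=(0.496, 0.785)
t=1.800: state=(0.609, 0.794)
t=2.000: state=(0.734, 0.804)
t=2.200: state=(0.870, 0.816)
t=2.400: state=(1.009, 0.830)
t=2.600: state=(1.144, 0.846)
t=2.800: state=(1.269, 0.864)
t=3.000: state=(1.375, 0.883)
t=3.200: state=(1.461, 0.904)
t=3.400: state=(1.525, 0.926)
t=3.600: state=(1.571, 0.948)
t=3.800: state=(1.602, 0.971)
t=4.000: state=(1.620, 0.993)
t=4.200: state=(1.629, 1.016)
t=4.400: state=(1.632, 1.038)
t=4.600: state=(1.630, 1.060)
t=4.800: state=(1.626, 1.082)
t=5.000: state=(1.618, 1.103)
t=5.200: state=(1.610, 1.124)
t=5.400: state=(1.600, 1.144)
t=5.600: state=(1.589, 1.164)
t=5.800: state=(1.578, 1.183)
t=6.000: state=(1.566, 1.202)
t=6.120: state=(1.559, 1.214)
compare at T: v=1.559, w=1.214

largest component: v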